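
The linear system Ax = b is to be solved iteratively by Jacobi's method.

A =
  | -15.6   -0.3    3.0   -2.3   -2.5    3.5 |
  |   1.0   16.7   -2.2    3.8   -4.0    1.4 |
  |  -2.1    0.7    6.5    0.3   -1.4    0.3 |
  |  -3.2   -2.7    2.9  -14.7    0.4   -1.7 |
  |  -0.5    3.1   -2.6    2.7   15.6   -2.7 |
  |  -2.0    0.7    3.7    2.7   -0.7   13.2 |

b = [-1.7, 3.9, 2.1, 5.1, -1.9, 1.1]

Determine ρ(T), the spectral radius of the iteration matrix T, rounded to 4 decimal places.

0.5130

Diagonal D = diag(-15.6, 16.7, 6.5, -14.7, 15.6, 13.2); L, U strict lower/upper.
Jacobi: T = -D⁻¹(L+U), T[5,4] = -(-0.7)/(13.2) = +0.0530; T[5,5] = 0.
  T[0,:] = [+0.0000 -0.0192 +0.1923 -0.1474 -0.1603 +0.2244]
  T[1,:] = [-0.0599 +0.0000 +0.1317 -0.2275 +0.2395 -0.0838]
  T[2,:] = [+0.3231 -0.1077 +0.0000 -0.0462 +0.2154 -0.0462]
  T[3,:] = [-0.2177 -0.1837 +0.1973 +0.0000 +0.0272 -0.1156]
  T[4,:] = [+0.0321 -0.1987 +0.1667 -0.1731 +0.0000 +0.1731]
  T[5,:] = [+0.1515 -0.0530 -0.2803 -0.2045 +0.0530 +0.0000]
|eigenvalues of T|: 0.5130, 0.2953, 0.2953, 0.2658, 0.2303, 0.1234.
ρ = 0.5130; 0.5130 < 1: convergent.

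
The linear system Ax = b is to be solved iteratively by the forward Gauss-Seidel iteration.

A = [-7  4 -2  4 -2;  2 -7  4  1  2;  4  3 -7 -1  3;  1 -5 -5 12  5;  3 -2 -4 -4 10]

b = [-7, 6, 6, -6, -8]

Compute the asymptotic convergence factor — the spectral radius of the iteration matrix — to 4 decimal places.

0.8795

Split A = D + L + U, D = diag(-7, -7, -7, 12, 10).
T_GS = -(D+L)⁻¹U: row 0 first, T[0,4] = -(-2)/(-7) = -0.2857; later rows by forward substitution.
  T[0,:] = [+0.0000 +0.5714 -0.2857 +0.5714 -0.2857]
  T[1,:] = [+0.0000 +0.1633 +0.4898 +0.3061 +0.2041]
  T[2,:] = [+0.0000 +0.3965 +0.0466 +0.3149 +0.3528]
  T[3,:] = [+0.0000 +0.1856 +0.2473 +0.2111 -0.1608]
  T[4,:] = [+0.0000 +0.0941 +0.3013 +0.1002 +0.2033]
|eigenvalues of T|: 0.8795, 0.4036, 0.2223, 0.0739, 0.0000.
spectral radius ρ = 0.8795; 0.8795 < 1: convergent.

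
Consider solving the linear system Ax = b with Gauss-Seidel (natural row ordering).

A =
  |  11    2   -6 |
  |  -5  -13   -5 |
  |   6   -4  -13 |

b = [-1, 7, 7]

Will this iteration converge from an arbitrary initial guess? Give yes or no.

yes

Split A = D + L + U, D = diag(11, -13, -13).
Gauss-Seidel: T = -(D+L)⁻¹U, row 0 first, T[0,2] = -(-6)/(11) = +0.5455; later rows by forward substitution.
  T[0,:] = [+0.0000  -0.1818  +0.5455]
  T[1,:] = [+0.0000  +0.0699  -0.5944]
  T[2,:] = [+0.0000  -0.1054  +0.4346]
|eigenvalues of T|: 0.5620, 0.0574, 0.0000.
ρ(T) = max|λ| = 0.5620; 0.5620 < 1 ⇒ converges.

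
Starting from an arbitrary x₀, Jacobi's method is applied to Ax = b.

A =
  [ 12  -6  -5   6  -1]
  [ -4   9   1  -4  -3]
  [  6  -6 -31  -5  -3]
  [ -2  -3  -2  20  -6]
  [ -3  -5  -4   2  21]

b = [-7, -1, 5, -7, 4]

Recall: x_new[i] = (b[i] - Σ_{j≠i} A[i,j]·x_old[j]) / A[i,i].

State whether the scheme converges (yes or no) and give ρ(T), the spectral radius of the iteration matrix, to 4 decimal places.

Let D = diag(12, 9, -31, 20, 21); L, U the strict triangles.
T_J = -D⁻¹(L+U): T[0,3] = -(6)/(12) = -0.5000; T[0,0] = 0.
  T[0,:] = [+0.0000 +0.5000 +0.4167 -0.5000 +0.0833]
  T[1,:] = [+0.4444 +0.0000 -0.1111 +0.4444 +0.3333]
  T[2,:] = [+0.1935 -0.1935 +0.0000 -0.1613 -0.0968]
  T[3,:] = [+0.1000 +0.1500 +0.1000 +0.0000 +0.3000]
  T[4,:] = [+0.1429 +0.2381 +0.1905 -0.0952 +0.0000]
eigenvalue magnitudes: 0.6563, 0.3876, 0.3876, 0.1633, 0.0593.
spectral radius ρ = 0.6563; 0.6563 < 1 ⇒ converges.

yes, ρ = 0.6563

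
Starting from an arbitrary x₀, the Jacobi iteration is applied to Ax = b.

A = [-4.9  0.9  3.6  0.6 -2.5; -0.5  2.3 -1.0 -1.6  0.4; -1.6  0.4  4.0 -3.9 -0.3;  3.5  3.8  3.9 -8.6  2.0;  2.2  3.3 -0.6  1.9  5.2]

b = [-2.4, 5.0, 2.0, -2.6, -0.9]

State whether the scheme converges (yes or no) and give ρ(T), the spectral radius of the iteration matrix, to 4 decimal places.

Write A = D+L+U with D = diag(-4.9, 2.3, 4, -8.6, 5.2).
Jacobi: T = -D⁻¹(L+U), T[2,3] = -(-3.9)/(4) = +0.9750; T[2,2] = 0.
  T[0,:] = [+0.0000 +0.1837 +0.7347 +0.1224 -0.5102]
  T[1,:] = [+0.2174 +0.0000 +0.4348 +0.6957 -0.1739]
  T[2,:] = [+0.4000 -0.1000 +0.0000 +0.9750 +0.0750]
  T[3,:] = [+0.4070 +0.4419 +0.4535 +0.0000 +0.2326]
  T[4,:] = [-0.4231 -0.6346 +0.1154 -0.3654 +0.0000]
|eigenvalues of T|: 1.2845, 0.8523, 0.8523, 0.1395, 0.1395.
ρ(T) = max|λ| = 1.2845; 1.2845 > 1, so it fails to converge.

no, ρ = 1.2845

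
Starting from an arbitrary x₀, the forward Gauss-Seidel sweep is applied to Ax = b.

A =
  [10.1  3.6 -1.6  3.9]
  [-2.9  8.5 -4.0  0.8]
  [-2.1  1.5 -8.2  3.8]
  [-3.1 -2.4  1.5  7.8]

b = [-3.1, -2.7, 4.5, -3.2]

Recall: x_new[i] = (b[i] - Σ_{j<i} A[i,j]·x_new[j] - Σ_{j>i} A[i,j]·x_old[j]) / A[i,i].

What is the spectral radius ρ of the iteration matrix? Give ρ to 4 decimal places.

0.7028

Let D = diag(10.1, 8.5, -8.2, 7.8); L, U the strict triangles.
T_GS = -(D+L)⁻¹U: row 0 first, T[0,3] = -(3.9)/(10.1) = -0.3861; later rows by forward substitution.
  T[0,:] = [+0.0000, -0.3564, +0.1584, -0.3861]
  T[1,:] = [+0.0000, -0.1216, +0.5246, -0.2259]
  T[2,:] = [+0.0000, +0.0690, +0.0554, +0.5210]
  T[3,:] = [+0.0000, -0.1924, +0.2137, -0.3232]
moduli |λ_i(T)| = 0.7028, 0.2097, 0.2097, 0.0000.
ρ = 0.7028; 0.7028 < 1 ⇒ converges.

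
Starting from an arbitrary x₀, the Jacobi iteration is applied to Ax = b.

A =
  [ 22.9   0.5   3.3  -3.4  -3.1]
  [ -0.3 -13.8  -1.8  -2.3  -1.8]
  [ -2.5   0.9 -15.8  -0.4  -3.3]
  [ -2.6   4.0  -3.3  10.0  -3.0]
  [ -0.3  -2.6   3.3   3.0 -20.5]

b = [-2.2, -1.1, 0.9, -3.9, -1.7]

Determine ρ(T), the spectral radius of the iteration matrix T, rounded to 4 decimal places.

0.3655

Let D = diag(22.9, -13.8, -15.8, 10, -20.5); L, U the strict triangles.
Jacobi: T = -D⁻¹(L+U), T[3,4] = -(-3)/(10) = +0.3000; T[3,3] = 0.
  T[0,:] = [+0.0000, -0.0218, -0.1441, +0.1485, +0.1354]
  T[1,:] = [-0.0217, +0.0000, -0.1304, -0.1667, -0.1304]
  T[2,:] = [-0.1582, +0.0570, +0.0000, -0.0253, -0.2089]
  T[3,:] = [+0.2600, -0.4000, +0.3300, +0.0000, +0.3000]
  T[4,:] = [-0.0146, -0.1268, +0.1610, +0.1463, +0.0000]
|λ(T)| sorted: 0.3655, 0.2930, 0.2930, 0.1285, 0.0487.
ρ = 0.3655; 0.3655 < 1, so it converges for any x₀.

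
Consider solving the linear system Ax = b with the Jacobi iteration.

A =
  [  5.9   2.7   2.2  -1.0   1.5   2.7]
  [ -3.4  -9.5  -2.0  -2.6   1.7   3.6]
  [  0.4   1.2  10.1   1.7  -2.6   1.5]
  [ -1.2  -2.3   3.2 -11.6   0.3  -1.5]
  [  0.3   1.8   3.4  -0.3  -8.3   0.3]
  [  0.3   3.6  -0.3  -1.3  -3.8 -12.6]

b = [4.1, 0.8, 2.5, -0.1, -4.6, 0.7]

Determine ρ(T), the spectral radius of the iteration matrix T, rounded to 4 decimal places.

0.6239

Let D = diag(5.9, -9.5, 10.1, -11.6, -8.3, -12.6); L, U the strict triangles.
Jacobi T = -D⁻¹(L+U): T[1,4] = -(1.7)/(-9.5) = +0.1789; T[1,1] = 0.
  T[0,:] = [+0.0000, -0.4576, -0.3729, +0.1695, -0.2542, -0.4576]
  T[1,:] = [-0.3579, +0.0000, -0.2105, -0.2737, +0.1789, +0.3789]
  T[2,:] = [-0.0396, -0.1188, +0.0000, -0.1683, +0.2574, -0.1485]
  T[3,:] = [-0.1034, -0.1983, +0.2759, +0.0000, +0.0259, -0.1293]
  T[4,:] = [+0.0361, +0.2169, +0.4096, -0.0361, +0.0000, +0.0361]
  T[5,:] = [+0.0238, +0.2857, -0.0238, -0.1032, -0.3016, +0.0000]
|roots of det(T-λI)|: 0.6239, 0.5139, 0.3491, 0.3168, 0.0973, 0.0973.
ρ(T) = max|λ| = 0.6239; 0.6239 < 1: convergent.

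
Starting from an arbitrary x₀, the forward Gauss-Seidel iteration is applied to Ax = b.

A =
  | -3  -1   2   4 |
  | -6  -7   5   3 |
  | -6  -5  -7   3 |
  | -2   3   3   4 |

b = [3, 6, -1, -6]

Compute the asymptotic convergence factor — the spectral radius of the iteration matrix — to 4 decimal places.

A = D + L + U where D = diag(-3, -7, -7, 4).
GS T = -(D+L)⁻¹U: row 0 first, T[0,1] = -(-1)/(-3) = -0.3333; later rows by forward substitution.
  T[0,:] = [+0.0000  -0.3333  +0.6667  +1.3333]
  T[1,:] = [+0.0000  +0.2857  +0.1429  -0.7143]
  T[2,:] = [+0.0000  +0.0816  -0.6735  -0.2041]
  T[3,:] = [+0.0000  -0.4422  +0.7313  +1.3554]
|λ(T)| sorted: 1.5312, 0.6175, 0.0540, 0.0000.
spectral radius ρ = 1.5312; 1.5312 > 1: divergent.

1.5312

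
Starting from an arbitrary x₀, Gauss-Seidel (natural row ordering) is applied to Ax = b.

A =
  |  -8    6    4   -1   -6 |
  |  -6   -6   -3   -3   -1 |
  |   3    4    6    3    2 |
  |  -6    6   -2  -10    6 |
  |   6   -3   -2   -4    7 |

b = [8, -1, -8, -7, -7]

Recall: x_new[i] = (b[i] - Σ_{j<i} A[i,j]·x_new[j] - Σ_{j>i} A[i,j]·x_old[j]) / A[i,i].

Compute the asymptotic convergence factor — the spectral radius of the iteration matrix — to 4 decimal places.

1.6100

Write A = D+L+U with D = diag(-8, -6, 6, -10, 7).
T_GS = -(D+L)⁻¹U: row 0 first, T[0,1] = -(6)/(-8) = +0.7500; later rows by forward substitution.
  T[0,:] = [+0.0000 +0.7500 +0.5000 -0.1250 -0.7500]
  T[1,:] = [+0.0000 -0.7500 -1.0000 -0.3750 +0.5833]
  T[2,:] = [+0.0000 +0.1250 +0.4167 -0.1875 -0.3472]
  T[3,:] = [+0.0000 -0.9250 -0.9833 -0.1125 +1.4694]
  T[4,:] = [+0.0000 -1.4571 -1.3000 -0.1714 +1.6333]
|eigenvalues of T|: 1.6100, 0.4214, 0.4214, 0.3374, 0.0000.
ρ = 1.6100; 1.6100 > 1: divergent.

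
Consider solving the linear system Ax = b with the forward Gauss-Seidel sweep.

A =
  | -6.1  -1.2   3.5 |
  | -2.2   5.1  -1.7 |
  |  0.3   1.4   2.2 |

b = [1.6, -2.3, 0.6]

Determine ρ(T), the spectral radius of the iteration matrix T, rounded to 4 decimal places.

Let D = diag(-6.1, 5.1, 2.2); L, U the strict triangles.
Gauss-Seidel: T = -(D+L)⁻¹U, row 0 first, T[0,2] = -(3.5)/(-6.1) = +0.5738; later rows by forward substitution.
  T[0,:] = [+0.0000, -0.1967, +0.5738]
  T[1,:] = [+0.0000, -0.0849, +0.5808]
  T[2,:] = [+0.0000, +0.0808, -0.4479]
|eigenvalues of T|: 0.5490, 0.0163, 0.0000.
ρ(T) = max|λ| = 0.5490; 0.5490 < 1: convergent.

0.5490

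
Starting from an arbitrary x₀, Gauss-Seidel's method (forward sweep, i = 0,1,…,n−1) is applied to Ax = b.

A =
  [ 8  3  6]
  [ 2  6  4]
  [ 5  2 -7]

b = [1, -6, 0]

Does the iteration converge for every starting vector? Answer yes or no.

yes

A = D + L + U where D = diag(8, 6, -7).
GS T = -(D+L)⁻¹U: row 0 first, T[0,1] = -(3)/(8) = -0.3750; later rows by forward substitution.
  T[0,:] = [+0.0000 -0.3750 -0.7500]
  T[1,:] = [+0.0000 +0.1250 -0.4167]
  T[2,:] = [+0.0000 -0.2321 -0.6548]
|roots of det(T-λI)|: 0.7636, 0.2339, 0.0000.
ρ(T) = max|λ| = 0.7636; 0.7636 < 1 ⇒ converges.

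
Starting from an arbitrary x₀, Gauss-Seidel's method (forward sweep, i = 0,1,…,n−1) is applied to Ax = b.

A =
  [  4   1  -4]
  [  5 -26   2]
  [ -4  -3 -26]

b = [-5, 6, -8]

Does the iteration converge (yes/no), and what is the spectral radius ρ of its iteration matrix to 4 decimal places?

A = D + L + U where D = diag(4, -26, -26).
Gauss-Seidel: T = -(D+L)⁻¹U, row 0 first, T[0,1] = -(1)/(4) = -0.2500; later rows by forward substitution.
  T[0,:] = [+0.0000, -0.2500, +1.0000]
  T[1,:] = [+0.0000, -0.0481, +0.2692]
  T[2,:] = [+0.0000, +0.0440, -0.1849]
|eigenvalues of T|: 0.2451, 0.0121, 0.0000.
ρ(T) = max|λ| = 0.2451; 0.2451 < 1, so it converges for any x₀.

yes, ρ = 0.2451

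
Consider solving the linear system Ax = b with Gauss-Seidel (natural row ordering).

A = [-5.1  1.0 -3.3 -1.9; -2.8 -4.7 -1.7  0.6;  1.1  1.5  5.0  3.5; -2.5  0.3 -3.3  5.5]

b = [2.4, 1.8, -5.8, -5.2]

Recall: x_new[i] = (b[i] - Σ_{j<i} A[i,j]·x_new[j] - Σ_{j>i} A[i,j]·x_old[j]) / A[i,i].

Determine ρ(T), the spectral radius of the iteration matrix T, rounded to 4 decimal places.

Let D = diag(-5.1, -4.7, 5, 5.5); L, U the strict triangles.
Gauss-Seidel: T = -(D+L)⁻¹U, row 0 first, T[0,1] = -(1)/(-5.1) = +0.1961; later rows by forward substitution.
  T[0,:] = [+0.0000, +0.1961, -0.6471, -0.3725]
  T[1,:] = [+0.0000, -0.1168, +0.0238, +0.3496]
  T[2,:] = [+0.0000, -0.0081, +0.1352, -0.7229]
  T[3,:] = [+0.0000, +0.0906, -0.2143, -0.6222]
|eigenvalues of T|: 0.8287, 0.3122, 0.0872, 0.0000.
ρ(T) = max|λ| = 0.8287; 0.8287 < 1 ⇒ converges.

0.8287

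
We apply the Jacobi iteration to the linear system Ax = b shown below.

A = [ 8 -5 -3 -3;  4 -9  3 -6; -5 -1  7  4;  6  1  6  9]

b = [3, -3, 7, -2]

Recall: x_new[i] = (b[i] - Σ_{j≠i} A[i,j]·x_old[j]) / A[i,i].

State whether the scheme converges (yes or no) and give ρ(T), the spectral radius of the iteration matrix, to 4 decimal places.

no, ρ = 1.1584

A = D + L + U where D = diag(8, -9, 7, 9).
Jacobi: T = -D⁻¹(L+U), T[0,3] = -(-3)/(8) = +0.3750; T[0,0] = 0.
  T[0,:] = [+0.0000, +0.6250, +0.3750, +0.3750]
  T[1,:] = [+0.4444, +0.0000, +0.3333, -0.6667]
  T[2,:] = [+0.7143, +0.1429, +0.0000, -0.5714]
  T[3,:] = [-0.6667, -0.1111, -0.6667, +0.0000]
moduli |λ_i(T)| = 1.1584, 0.6815, 0.4676, 0.4676.
spectral radius ρ = 1.1584; 1.1584 > 1 ⇒ diverges.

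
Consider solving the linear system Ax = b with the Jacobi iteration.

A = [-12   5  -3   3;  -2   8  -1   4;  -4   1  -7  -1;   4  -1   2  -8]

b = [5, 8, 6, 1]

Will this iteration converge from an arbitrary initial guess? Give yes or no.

yes

Write A = D+L+U with D = diag(-12, 8, -7, -8).
Jacobi: T = -D⁻¹(L+U), T[1,0] = -(-2)/(8) = +0.2500; T[1,1] = 0.
  T[0,:] = [+0.0000  +0.4167  -0.2500  +0.2500]
  T[1,:] = [+0.2500  +0.0000  +0.1250  -0.5000]
  T[2,:] = [-0.5714  +0.1429  +0.0000  -0.1429]
  T[3,:] = [+0.5000  -0.1250  +0.2500  +0.0000]
eigenvalue magnitudes: 0.8273, 0.3824, 0.3124, 0.3124.
spectral radius ρ = 0.8273; 0.8273 < 1 ⇒ converges.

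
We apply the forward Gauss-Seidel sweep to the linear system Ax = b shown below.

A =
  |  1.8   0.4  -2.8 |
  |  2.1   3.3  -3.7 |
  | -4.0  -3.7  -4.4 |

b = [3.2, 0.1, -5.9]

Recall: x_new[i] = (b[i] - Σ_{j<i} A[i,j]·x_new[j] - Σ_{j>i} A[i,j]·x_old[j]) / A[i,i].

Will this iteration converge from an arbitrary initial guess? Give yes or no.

no

Write A = D+L+U with D = diag(1.8, 3.3, -4.4).
Gauss-Seidel: T = -(D+L)⁻¹U, row 0 first, T[0,1] = -(0.4)/(1.8) = -0.2222; later rows by forward substitution.
  T[0,:] = [+0.0000  -0.2222  +1.5556]
  T[1,:] = [+0.0000  +0.1414  +0.1313]
  T[2,:] = [+0.0000  +0.0831  -1.5246]
eigenvalue magnitudes: 1.5311, 0.1479, 0.0000.
ρ = 1.5311; 1.5311 > 1 ⇒ diverges.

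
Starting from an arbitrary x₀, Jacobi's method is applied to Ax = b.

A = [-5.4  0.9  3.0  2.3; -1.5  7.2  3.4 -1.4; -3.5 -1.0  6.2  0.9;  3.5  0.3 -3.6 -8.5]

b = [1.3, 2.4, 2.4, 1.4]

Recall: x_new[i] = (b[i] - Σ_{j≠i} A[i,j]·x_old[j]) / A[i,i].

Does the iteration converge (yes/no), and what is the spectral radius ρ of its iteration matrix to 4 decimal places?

Split A = D + L + U, D = diag(-5.4, 7.2, 6.2, -8.5).
T_J = -D⁻¹(L+U): T[3,1] = -(0.3)/(-8.5) = +0.0353; T[3,3] = 0.
  T[0,:] = [+0.0000, +0.1667, +0.5556, +0.4259]
  T[1,:] = [+0.2083, +0.0000, -0.4722, +0.1944]
  T[2,:] = [+0.5645, +0.1613, +0.0000, -0.1452]
  T[3,:] = [+0.4118, +0.0353, -0.4235, +0.0000]
|λ(T)| sorted: 0.8393, 0.4174, 0.4174, 0.0174.
spectral radius ρ = 0.8393; 0.8393 < 1 ⇒ converges.

yes, ρ = 0.8393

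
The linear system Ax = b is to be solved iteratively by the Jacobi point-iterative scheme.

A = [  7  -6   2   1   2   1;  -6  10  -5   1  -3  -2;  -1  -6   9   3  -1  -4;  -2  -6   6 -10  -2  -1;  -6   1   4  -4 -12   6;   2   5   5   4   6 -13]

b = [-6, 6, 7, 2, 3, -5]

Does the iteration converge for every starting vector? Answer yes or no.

no

Let D = diag(7, 10, 9, -10, -12, -13); L, U the strict triangles.
Jacobi: T = -D⁻¹(L+U), T[3,0] = -(-2)/(-10) = -0.2000; T[3,3] = 0.
  T[0,:] = [+0.0000 +0.8571 -0.2857 -0.1429 -0.2857 -0.1429]
  T[1,:] = [+0.6000 +0.0000 +0.5000 -0.1000 +0.3000 +0.2000]
  T[2,:] = [+0.1111 +0.6667 +0.0000 -0.3333 +0.1111 +0.4444]
  T[3,:] = [-0.2000 -0.6000 +0.6000 +0.0000 -0.2000 -0.1000]
  T[4,:] = [-0.5000 +0.0833 +0.3333 -0.3333 +0.0000 +0.5000]
  T[5,:] = [+0.1538 +0.3846 +0.3846 +0.3077 +0.4615 +0.0000]
|eigenvalues of T|: 1.1404, 0.9298, 0.6356, 0.5217, 0.5217, 0.0358.
spectral radius ρ = 1.1404; 1.1404 > 1 ⇒ diverges.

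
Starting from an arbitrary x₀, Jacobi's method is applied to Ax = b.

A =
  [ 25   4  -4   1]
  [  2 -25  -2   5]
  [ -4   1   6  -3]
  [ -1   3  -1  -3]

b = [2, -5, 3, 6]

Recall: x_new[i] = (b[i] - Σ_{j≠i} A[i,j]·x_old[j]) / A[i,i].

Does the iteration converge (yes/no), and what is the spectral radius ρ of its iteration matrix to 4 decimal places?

yes, ρ = 0.4289

Let D = diag(25, -25, 6, -3); L, U the strict triangles.
T_J = -D⁻¹(L+U): T[2,0] = -(-4)/(6) = +0.6667; T[2,2] = 0.
  T[0,:] = [+0.0000 -0.1600 +0.1600 -0.0400]
  T[1,:] = [+0.0800 +0.0000 -0.0800 +0.2000]
  T[2,:] = [+0.6667 -0.1667 +0.0000 +0.5000]
  T[3,:] = [-0.3333 +1.0000 -0.3333 +0.0000]
|roots of det(T-λI)|: 0.4289, 0.3526, 0.3526, 0.1600.
spectral radius ρ = 0.4289; 0.4289 < 1 ⇒ converges.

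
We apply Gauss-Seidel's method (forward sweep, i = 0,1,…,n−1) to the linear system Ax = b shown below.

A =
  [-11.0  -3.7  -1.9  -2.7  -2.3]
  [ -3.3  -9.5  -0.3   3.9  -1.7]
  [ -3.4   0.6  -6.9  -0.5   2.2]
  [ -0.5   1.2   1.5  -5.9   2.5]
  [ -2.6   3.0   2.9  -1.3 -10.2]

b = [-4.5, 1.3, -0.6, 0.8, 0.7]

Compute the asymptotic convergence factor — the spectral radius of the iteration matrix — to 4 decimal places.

0.6480

Split A = D + L + U, D = diag(-11, -9.5, -6.9, -5.9, -10.2).
GS T = -(D+L)⁻¹U: row 0 first, T[0,1] = -(-3.7)/(-11) = -0.3364; later rows by forward substitution.
  T[0,:] = [+0.0000  -0.3364  -0.1727  -0.2455  -0.2091]
  T[1,:] = [+0.0000  +0.1168  +0.0284  +0.4958  -0.1063]
  T[2,:] = [+0.0000  +0.1759  +0.0876  +0.0916  +0.4126]
  T[3,:] = [+0.0000  +0.0970  +0.0427  +0.1449  +0.5247]
  T[4,:] = [+0.0000  +0.1578  +0.0718  +0.2160  +0.0725]
moduli |λ_i(T)| = 0.6480, 0.1659, 0.1659, 0.0047, 0.0000.
ρ(T) = max|λ| = 0.6480; 0.6480 < 1, so it converges for any x₀.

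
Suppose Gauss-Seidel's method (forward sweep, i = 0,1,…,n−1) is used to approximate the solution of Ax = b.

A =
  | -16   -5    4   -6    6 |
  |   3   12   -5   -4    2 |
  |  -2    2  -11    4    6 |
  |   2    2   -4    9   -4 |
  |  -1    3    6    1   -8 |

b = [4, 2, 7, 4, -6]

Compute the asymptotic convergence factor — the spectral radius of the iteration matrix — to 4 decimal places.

Split A = D + L + U, D = diag(-16, 12, -11, 9, -8).
Gauss-Seidel: T = -(D+L)⁻¹U, row 0 first, T[0,4] = -(6)/(-16) = +0.3750; later rows by forward substitution.
  T[0,:] = [+0.0000 -0.3125 +0.2500 -0.3750 +0.3750]
  T[1,:] = [+0.0000 +0.0781 +0.3542 +0.4271 -0.2604]
  T[2,:] = [+0.0000 +0.0710 +0.0189 +0.5095 +0.4299]
  T[3,:] = [+0.0000 +0.0836 -0.1258 +0.2149 +0.6101]
  T[4,:] = [+0.0000 +0.1321 +0.1000 +0.6160 +0.2542]
|λ(T)| sorted: 0.8974, 0.3046, 0.0981, 0.0981, 0.0000.
ρ(T) = max|λ| = 0.8974; 0.8974 < 1: convergent.

0.8974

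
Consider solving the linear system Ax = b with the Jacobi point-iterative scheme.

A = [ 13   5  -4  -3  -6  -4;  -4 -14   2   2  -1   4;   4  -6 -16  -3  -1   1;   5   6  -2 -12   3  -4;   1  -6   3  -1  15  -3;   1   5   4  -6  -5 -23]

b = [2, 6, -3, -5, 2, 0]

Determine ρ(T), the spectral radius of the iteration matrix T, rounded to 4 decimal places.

0.8475

Split A = D + L + U, D = diag(13, -14, -16, -12, 15, -23).
Jacobi T = -D⁻¹(L+U): T[4,1] = -(-6)/(15) = +0.4000; T[4,4] = 0.
  T[0,:] = [+0.0000  -0.3846  +0.3077  +0.2308  +0.4615  +0.3077]
  T[1,:] = [-0.2857  +0.0000  +0.1429  +0.1429  -0.0714  +0.2857]
  T[2,:] = [+0.2500  -0.3750  +0.0000  -0.1875  -0.0625  +0.0625]
  T[3,:] = [+0.4167  +0.5000  -0.1667  +0.0000  +0.2500  -0.3333]
  T[4,:] = [-0.0667  +0.4000  -0.2000  +0.0667  +0.0000  +0.2000]
  T[5,:] = [+0.0435  +0.2174  +0.1739  -0.2609  -0.2174  +0.0000]
moduli |λ_i(T)| = 0.8475, 0.4721, 0.4721, 0.3050, 0.2561, 0.1613.
ρ = 0.8475; 0.8475 < 1: convergent.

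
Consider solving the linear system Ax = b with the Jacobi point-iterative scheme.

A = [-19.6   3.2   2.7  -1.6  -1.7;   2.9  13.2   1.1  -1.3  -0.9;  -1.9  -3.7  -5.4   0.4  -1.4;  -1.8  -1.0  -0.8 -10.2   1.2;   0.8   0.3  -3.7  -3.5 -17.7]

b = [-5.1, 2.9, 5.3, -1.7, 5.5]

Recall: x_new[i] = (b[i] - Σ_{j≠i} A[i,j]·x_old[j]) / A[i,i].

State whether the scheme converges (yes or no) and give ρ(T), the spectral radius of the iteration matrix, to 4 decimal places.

yes, ρ = 0.3628

A = D + L + U where D = diag(-19.6, 13.2, -5.4, -10.2, -17.7).
T_J = -D⁻¹(L+U): T[3,0] = -(-1.8)/(-10.2) = -0.1765; T[3,3] = 0.
  T[0,:] = [+0.0000  +0.1633  +0.1378  -0.0816  -0.0867]
  T[1,:] = [-0.2197  +0.0000  -0.0833  +0.0985  +0.0682]
  T[2,:] = [-0.3519  -0.6852  +0.0000  +0.0741  -0.2593]
  T[3,:] = [-0.1765  -0.0980  -0.0784  +0.0000  +0.1176]
  T[4,:] = [+0.0452  +0.0169  -0.2090  -0.1977  +0.0000]
eigenvalue magnitudes: 0.3628, 0.2927, 0.2927, 0.1933, 0.1933.
ρ = 0.3628; 0.3628 < 1 ⇒ converges.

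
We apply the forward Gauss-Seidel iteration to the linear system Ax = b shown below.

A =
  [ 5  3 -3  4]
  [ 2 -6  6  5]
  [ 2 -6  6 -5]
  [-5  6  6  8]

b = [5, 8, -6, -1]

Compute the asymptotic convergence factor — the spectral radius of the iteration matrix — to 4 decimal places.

1.3178

A = D + L + U where D = diag(5, -6, 6, 8).
GS T = -(D+L)⁻¹U: row 0 first, T[0,3] = -(4)/(5) = -0.8000; later rows by forward substitution.
  T[0,:] = [+0.0000  -0.6000  +0.6000  -0.8000]
  T[1,:] = [+0.0000  -0.2000  +1.2000  +0.5667]
  T[2,:] = [+0.0000  +0.0000  +1.0000  +1.6667]
  T[3,:] = [+0.0000  -0.2250  -1.2750  -2.1750]
|eigenvalues of T|: 1.3178, 0.4870, 0.4870, 0.0000.
ρ = 1.3178; 1.3178 > 1 ⇒ diverges.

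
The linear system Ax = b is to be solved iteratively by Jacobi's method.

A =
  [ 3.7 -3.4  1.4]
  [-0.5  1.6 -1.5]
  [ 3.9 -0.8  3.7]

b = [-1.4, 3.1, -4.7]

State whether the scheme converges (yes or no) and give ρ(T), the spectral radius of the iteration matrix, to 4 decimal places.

no, ρ = 1.2735

Write A = D+L+U with D = diag(3.7, 1.6, 3.7).
T_J = -D⁻¹(L+U): T[2,0] = -(3.9)/(3.7) = -1.0541; T[2,2] = 0.
  T[0,:] = [+0.0000  +0.9189  -0.3784]
  T[1,:] = [+0.3125  +0.0000  +0.9375]
  T[2,:] = [-1.0541  +0.2162  +0.0000]
|λ(T)| sorted: 1.2735, 0.8562, 0.8562.
spectral radius ρ = 1.2735; 1.2735 > 1, so it fails to converge.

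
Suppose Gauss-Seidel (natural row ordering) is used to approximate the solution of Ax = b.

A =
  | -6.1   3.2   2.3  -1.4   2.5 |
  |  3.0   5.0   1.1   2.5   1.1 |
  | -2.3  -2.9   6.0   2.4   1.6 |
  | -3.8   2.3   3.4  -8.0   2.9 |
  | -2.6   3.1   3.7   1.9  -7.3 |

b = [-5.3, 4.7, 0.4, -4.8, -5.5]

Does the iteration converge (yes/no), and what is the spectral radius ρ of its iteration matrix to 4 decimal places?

Write A = D+L+U with D = diag(-6.1, 5, 6, -8, -7.3).
GS T = -(D+L)⁻¹U: row 0 first, T[0,4] = -(2.5)/(-6.1) = +0.4098; later rows by forward substitution.
  T[0,:] = [+0.0000 +0.5246 +0.3770 -0.2295 +0.4098]
  T[1,:] = [+0.0000 -0.3148 -0.4462 -0.3623 -0.4659]
  T[2,:] = [+0.0000 +0.0490 -0.0711 -0.6631 -0.3347]
  T[3,:] = [+0.0000 -0.3189 -0.3376 -0.2770 -0.1084]
  T[4,:] = [+0.0000 -0.3787 -0.4477 -0.4803 -0.5417]
eigenvalue magnitudes: 1.3396, 0.1715, 0.1611, 0.1611, 0.0000.
ρ(T) = max|λ| = 1.3396; 1.3396 > 1, so it fails to converge.

no, ρ = 1.3396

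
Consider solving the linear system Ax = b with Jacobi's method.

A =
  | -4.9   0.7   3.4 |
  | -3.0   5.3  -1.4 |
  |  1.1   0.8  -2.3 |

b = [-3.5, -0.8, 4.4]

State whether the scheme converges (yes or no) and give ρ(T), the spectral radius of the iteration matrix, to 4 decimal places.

yes, ρ = 0.8311

A = D + L + U where D = diag(-4.9, 5.3, -2.3).
T_J = -D⁻¹(L+U): T[2,0] = -(1.1)/(-2.3) = +0.4783; T[2,2] = 0.
  T[0,:] = [+0.0000 +0.1429 +0.6939]
  T[1,:] = [+0.5660 +0.0000 +0.2642]
  T[2,:] = [+0.4783 +0.3478 +0.0000]
|roots of det(T-λI)|: 0.8311, 0.4314, 0.4314.
ρ(T) = max|λ| = 0.8311; 0.8311 < 1 ⇒ converges.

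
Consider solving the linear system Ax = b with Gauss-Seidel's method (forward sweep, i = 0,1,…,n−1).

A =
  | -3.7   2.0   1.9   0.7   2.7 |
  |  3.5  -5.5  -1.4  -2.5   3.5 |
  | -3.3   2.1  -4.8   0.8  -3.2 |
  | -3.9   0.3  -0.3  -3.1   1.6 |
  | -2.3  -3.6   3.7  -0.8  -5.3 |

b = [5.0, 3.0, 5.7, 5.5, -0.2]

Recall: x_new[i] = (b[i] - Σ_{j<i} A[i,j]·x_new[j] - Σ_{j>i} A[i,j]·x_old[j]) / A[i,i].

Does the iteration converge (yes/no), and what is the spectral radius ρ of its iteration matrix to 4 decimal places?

Write A = D+L+U with D = diag(-3.7, -5.5, -4.8, -3.1, -5.3).
GS T = -(D+L)⁻¹U: row 0 first, T[0,1] = -(2)/(-3.7) = +0.5405; later rows by forward substitution.
  T[0,:] = [+0.0000 +0.5405 +0.5135 +0.1892 +0.7297]
  T[1,:] = [+0.0000 +0.3440 +0.0722 -0.3342 +1.1007]
  T[2,:] = [+0.0000 -0.2211 -0.3214 -0.1096 -0.6868]
  T[3,:] = [+0.0000 -0.6253 -0.6079 -0.2597 -0.2289]
  T[4,:] = [+0.0000 -0.5282 -0.4045 +0.1076 -1.5092]
moduli |λ_i(T)| = 1.3741, 0.6663, 0.3120, 0.0180, 0.0000.
ρ(T) = max|λ| = 1.3741; 1.3741 > 1 ⇒ diverges.

no, ρ = 1.3741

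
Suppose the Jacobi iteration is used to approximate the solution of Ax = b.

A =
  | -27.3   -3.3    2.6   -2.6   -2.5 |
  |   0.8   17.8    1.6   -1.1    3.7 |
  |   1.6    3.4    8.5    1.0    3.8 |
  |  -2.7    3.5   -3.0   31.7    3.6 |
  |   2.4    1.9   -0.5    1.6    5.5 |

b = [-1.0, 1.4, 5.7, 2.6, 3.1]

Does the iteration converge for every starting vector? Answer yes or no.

Write A = D+L+U with D = diag(-27.3, 17.8, 8.5, 31.7, 5.5).
Jacobi: T = -D⁻¹(L+U), T[4,1] = -(1.9)/(5.5) = -0.3455; T[4,4] = 0.
  T[0,:] = [+0.0000 -0.1209 +0.0952 -0.0952 -0.0916]
  T[1,:] = [-0.0449 +0.0000 -0.0899 +0.0618 -0.2079]
  T[2,:] = [-0.1882 -0.4000 +0.0000 -0.1176 -0.4471]
  T[3,:] = [+0.0852 -0.1104 +0.0946 +0.0000 -0.1136]
  T[4,:] = [-0.4364 -0.3455 +0.0909 -0.2909 +0.0000]
moduli |λ_i(T)| = 0.3070, 0.2433, 0.2433, 0.0806, 0.0806.
spectral radius ρ = 0.3070; 0.3070 < 1 ⇒ converges.

yes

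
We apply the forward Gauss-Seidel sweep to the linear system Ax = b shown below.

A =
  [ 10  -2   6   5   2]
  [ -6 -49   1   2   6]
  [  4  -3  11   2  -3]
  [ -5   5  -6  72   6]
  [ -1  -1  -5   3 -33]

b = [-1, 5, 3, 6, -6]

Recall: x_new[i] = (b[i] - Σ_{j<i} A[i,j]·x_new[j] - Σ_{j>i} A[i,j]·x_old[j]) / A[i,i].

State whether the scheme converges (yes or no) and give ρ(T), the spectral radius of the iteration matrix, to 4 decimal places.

yes, ρ = 0.1785

Write A = D+L+U with D = diag(10, -49, 11, 72, -33).
GS T = -(D+L)⁻¹U: row 0 first, T[0,1] = -(-2)/(10) = +0.2000; later rows by forward substitution.
  T[0,:] = [+0.0000  +0.2000  -0.6000  -0.5000  -0.2000]
  T[1,:] = [+0.0000  -0.0245  +0.0939  +0.1020  +0.1469]
  T[2,:] = [+0.0000  -0.0794  +0.2438  +0.0278  +0.3855]
  T[3,:] = [+0.0000  +0.0090  -0.0279  -0.0395  -0.0753]
  T[4,:] = [+0.0000  +0.0075  -0.0241  +0.0043  -0.0637]
|λ(T)| sorted: 0.1785, 0.0376, 0.0376, 0.0074, 0.0000.
spectral radius ρ = 0.1785; 0.1785 < 1 ⇒ converges.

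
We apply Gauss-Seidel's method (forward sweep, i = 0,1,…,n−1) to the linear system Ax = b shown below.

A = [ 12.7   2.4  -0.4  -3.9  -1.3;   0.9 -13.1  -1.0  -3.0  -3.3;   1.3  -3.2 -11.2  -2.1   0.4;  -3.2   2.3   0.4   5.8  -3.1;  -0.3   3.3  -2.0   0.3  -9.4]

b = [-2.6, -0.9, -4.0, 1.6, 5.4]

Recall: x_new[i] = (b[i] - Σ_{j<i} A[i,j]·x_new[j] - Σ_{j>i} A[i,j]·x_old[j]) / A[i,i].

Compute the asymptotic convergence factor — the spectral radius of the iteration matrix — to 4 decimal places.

Let D = diag(12.7, -13.1, -11.2, 5.8, -9.4); L, U the strict triangles.
T_GS = -(D+L)⁻¹U: row 0 first, T[0,4] = -(-1.3)/(12.7) = +0.1024; later rows by forward substitution.
  T[0,:] = [+0.0000  -0.1890  +0.0315  +0.3071  +0.1024]
  T[1,:] = [+0.0000  -0.0130  -0.0742  -0.2079  -0.2449]
  T[2,:] = [+0.0000  -0.0182  +0.0248  -0.0925  +0.1176]
  T[3,:] = [+0.0000  -0.0979  +0.0451  +0.2583  +0.6800]
  T[4,:] = [+0.0000  +0.0022  -0.0309  -0.0549  -0.0925]
eigenvalue magnitudes: 0.2041, 0.0852, 0.0852, 0.0311, 0.0000.
ρ = 0.2041; 0.2041 < 1: convergent.

0.2041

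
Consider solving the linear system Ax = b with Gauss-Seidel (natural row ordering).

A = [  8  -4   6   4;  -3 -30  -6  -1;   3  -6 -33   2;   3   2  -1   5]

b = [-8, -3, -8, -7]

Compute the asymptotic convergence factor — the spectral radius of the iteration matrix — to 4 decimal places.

Write A = D+L+U with D = diag(8, -30, -33, 5).
GS T = -(D+L)⁻¹U: row 0 first, T[0,2] = -(6)/(8) = -0.7500; later rows by forward substitution.
  T[0,:] = [+0.0000  +0.5000  -0.7500  -0.5000]
  T[1,:] = [+0.0000  -0.0500  -0.1250  +0.0167]
  T[2,:] = [+0.0000  +0.0545  -0.0455  +0.0121]
  T[3,:] = [+0.0000  -0.2691  +0.4909  +0.2958]
|eigenvalues of T|: 0.3063, 0.1090, 0.1090, 0.0000.
spectral radius ρ = 0.3063; 0.3063 < 1 ⇒ converges.

0.3063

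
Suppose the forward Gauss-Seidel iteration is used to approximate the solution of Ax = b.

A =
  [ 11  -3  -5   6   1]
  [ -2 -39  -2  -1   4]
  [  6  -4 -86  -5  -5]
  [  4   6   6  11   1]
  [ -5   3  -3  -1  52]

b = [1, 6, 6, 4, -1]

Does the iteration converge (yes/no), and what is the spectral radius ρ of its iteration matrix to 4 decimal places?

Diagonal D = diag(11, -39, -86, 11, 52); L, U strict lower/upper.
T_GS = -(D+L)⁻¹U: row 0 first, T[0,2] = -(-5)/(11) = +0.4545; later rows by forward substitution.
  T[0,:] = [+0.0000 +0.2727 +0.4545 -0.5455 -0.0909]
  T[1,:] = [+0.0000 -0.0140 -0.0746 +0.0023 +0.1072]
  T[2,:] = [+0.0000 +0.0197 +0.0352 -0.0963 -0.0695]
  T[3,:] = [+0.0000 -0.1023 -0.1438 +0.2496 -0.0784]
  T[4,:] = [+0.0000 +0.0262 +0.0473 -0.0533 -0.0204]
eigenvalue magnitudes: 0.3080, 0.0444, 0.0444, 0.0117, 0.0000.
spectral radius ρ = 0.3080; 0.3080 < 1 ⇒ converges.

yes, ρ = 0.3080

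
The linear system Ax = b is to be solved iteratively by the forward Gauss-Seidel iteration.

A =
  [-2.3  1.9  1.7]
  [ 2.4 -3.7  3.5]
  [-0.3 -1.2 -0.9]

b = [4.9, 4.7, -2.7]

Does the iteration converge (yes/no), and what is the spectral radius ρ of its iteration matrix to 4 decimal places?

no, ρ = 1.4287

Let D = diag(-2.3, -3.7, -0.9); L, U the strict triangles.
Gauss-Seidel: T = -(D+L)⁻¹U, row 0 first, T[0,2] = -(1.7)/(-2.3) = +0.7391; later rows by forward substitution.
  T[0,:] = [+0.0000 +0.8261 +0.7391]
  T[1,:] = [+0.0000 +0.5358 +1.4254]
  T[2,:] = [+0.0000 -0.9898 -2.1469]
moduli |λ_i(T)| = 1.4287, 0.1823, 0.0000.
ρ = 1.4287; 1.4287 > 1 ⇒ diverges.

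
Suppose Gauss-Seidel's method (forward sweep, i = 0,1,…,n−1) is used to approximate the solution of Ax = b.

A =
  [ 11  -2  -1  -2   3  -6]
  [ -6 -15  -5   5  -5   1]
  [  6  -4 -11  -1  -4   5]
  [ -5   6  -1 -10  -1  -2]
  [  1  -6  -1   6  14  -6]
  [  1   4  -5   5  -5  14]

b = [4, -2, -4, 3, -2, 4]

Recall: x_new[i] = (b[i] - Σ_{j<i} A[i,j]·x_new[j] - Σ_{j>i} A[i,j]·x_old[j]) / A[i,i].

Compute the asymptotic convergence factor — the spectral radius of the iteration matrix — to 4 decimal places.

0.9236

Split A = D + L + U, D = diag(11, -15, -11, -10, 14, 14).
GS T = -(D+L)⁻¹U: row 0 first, T[0,2] = -(-1)/(11) = +0.0909; later rows by forward substitution.
  T[0,:] = [+0.0000 +0.1818 +0.0909 +0.1818 -0.2727 +0.5455]
  T[1,:] = [+0.0000 -0.0727 -0.3697 +0.2606 -0.2242 -0.1515]
  T[2,:] = [+0.0000 +0.1256 +0.1840 -0.0865 -0.4309 +0.8072]
  T[3,:] = [+0.0000 -0.1471 -0.2857 +0.0741 -0.0551 -0.6444]
  T[4,:] = [+0.0000 +0.0279 -0.0294 +0.0608 -0.0838 +0.6585]
  T[5,:] = [+0.0000 +0.1151 +0.2564 -0.1231 -0.0806 +0.7579]
moduli |λ_i(T)| = 0.9236, 0.2287, 0.1572, 0.1572, 0.0032, 0.0000.
ρ = 0.9236; 0.9236 < 1, so it converges for any x₀.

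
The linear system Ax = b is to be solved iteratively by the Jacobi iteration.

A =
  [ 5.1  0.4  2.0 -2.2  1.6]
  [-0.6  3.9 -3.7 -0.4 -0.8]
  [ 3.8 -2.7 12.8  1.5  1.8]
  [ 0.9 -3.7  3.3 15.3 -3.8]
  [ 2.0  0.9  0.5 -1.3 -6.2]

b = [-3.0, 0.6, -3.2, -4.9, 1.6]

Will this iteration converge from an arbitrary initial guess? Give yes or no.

yes

Diagonal D = diag(5.1, 3.9, 12.8, 15.3, -6.2); L, U strict lower/upper.
Jacobi: T = -D⁻¹(L+U), T[0,2] = -(2)/(5.1) = -0.3922; T[0,0] = 0.
  T[0,:] = [+0.0000, -0.0784, -0.3922, +0.4314, -0.3137]
  T[1,:] = [+0.1538, +0.0000, +0.9487, +0.1026, +0.2051]
  T[2,:] = [-0.2969, +0.2109, +0.0000, -0.1172, -0.1406]
  T[3,:] = [-0.0588, +0.2418, -0.2157, +0.0000, +0.2484]
  T[4,:] = [+0.3226, +0.1452, +0.0806, -0.2097, +0.0000]
moduli |λ_i(T)| = 0.6114, 0.5002, 0.4661, 0.4661, 0.3661.
ρ = 0.6114; 0.6114 < 1: convergent.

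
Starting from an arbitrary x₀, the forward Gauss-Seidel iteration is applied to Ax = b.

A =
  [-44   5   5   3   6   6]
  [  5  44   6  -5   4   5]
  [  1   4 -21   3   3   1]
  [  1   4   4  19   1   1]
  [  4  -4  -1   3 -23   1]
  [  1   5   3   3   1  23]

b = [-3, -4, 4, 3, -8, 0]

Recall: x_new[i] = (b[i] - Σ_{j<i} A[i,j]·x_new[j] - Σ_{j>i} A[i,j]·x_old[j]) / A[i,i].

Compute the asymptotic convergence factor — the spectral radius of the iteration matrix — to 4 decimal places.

Let D = diag(-44, 44, -21, 19, -23, 23); L, U the strict triangles.
GS T = -(D+L)⁻¹U: row 0 first, T[0,2] = -(5)/(-44) = +0.1136; later rows by forward substitution.
  T[0,:] = [+0.0000 +0.1136 +0.1136 +0.0682 +0.1364 +0.1364]
  T[1,:] = [+0.0000 -0.0129 -0.1493 +0.1059 -0.1064 -0.1291]
  T[2,:] = [+0.0000 +0.0030 -0.0230 +0.1663 +0.1291 +0.0295]
  T[3,:] = [+0.0000 -0.0039 +0.0303 -0.0609 -0.0646 -0.0388]
  T[4,:] = [+0.0000 +0.0214 +0.0507 -0.0217 +0.0282 +0.0833]
  T[5,:] = [+0.0000 -0.0029 +0.0244 -0.0388 +0.0076 +0.0197]
|λ(T)| sorted: 0.1632, 0.0648, 0.0432, 0.0220, 0.0220, 0.0000.
ρ = 0.1632; 0.1632 < 1 ⇒ converges.

0.1632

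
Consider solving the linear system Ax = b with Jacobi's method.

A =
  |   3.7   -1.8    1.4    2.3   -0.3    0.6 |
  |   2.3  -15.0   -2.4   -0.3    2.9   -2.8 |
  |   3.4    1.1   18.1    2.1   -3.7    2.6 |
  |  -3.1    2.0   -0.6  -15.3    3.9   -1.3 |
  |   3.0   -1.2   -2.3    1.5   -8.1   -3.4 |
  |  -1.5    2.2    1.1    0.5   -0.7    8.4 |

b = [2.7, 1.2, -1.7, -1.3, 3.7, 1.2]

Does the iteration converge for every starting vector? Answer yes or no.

yes

A = D + L + U where D = diag(3.7, -15, 18.1, -15.3, -8.1, 8.4).
T_J = -D⁻¹(L+U): T[3,2] = -(-0.6)/(-15.3) = -0.0392; T[3,3] = 0.
  T[0,:] = [+0.0000 +0.4865 -0.3784 -0.6216 +0.0811 -0.1622]
  T[1,:] = [+0.1533 +0.0000 -0.1600 -0.0200 +0.1933 -0.1867]
  T[2,:] = [-0.1878 -0.0608 +0.0000 -0.1160 +0.2044 -0.1436]
  T[3,:] = [-0.2026 +0.1307 -0.0392 +0.0000 +0.2549 -0.0850]
  T[4,:] = [+0.3704 -0.1481 -0.2840 +0.1852 +0.0000 -0.4198]
  T[5,:] = [+0.1786 -0.2619 -0.1310 -0.0595 +0.0833 +0.0000]
eigenvalue magnitudes: 0.5890, 0.3952, 0.3952, 0.3060, 0.3060, 0.0952.
spectral radius ρ = 0.5890; 0.5890 < 1: convergent.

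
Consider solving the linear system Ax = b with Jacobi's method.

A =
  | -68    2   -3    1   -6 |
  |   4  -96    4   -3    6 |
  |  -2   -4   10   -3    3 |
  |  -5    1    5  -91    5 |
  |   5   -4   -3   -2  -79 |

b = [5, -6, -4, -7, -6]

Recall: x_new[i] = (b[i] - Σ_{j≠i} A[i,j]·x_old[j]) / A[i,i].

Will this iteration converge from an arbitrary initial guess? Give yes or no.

yes

Let D = diag(-68, -96, 10, -91, -79); L, U the strict triangles.
Jacobi T = -D⁻¹(L+U): T[1,4] = -(6)/(-96) = +0.0625; T[1,1] = 0.
  T[0,:] = [+0.0000 +0.0294 -0.0441 +0.0147 -0.0882]
  T[1,:] = [+0.0417 +0.0000 +0.0417 -0.0312 +0.0625]
  T[2,:] = [+0.2000 +0.4000 +0.0000 +0.3000 -0.3000]
  T[3,:] = [-0.0549 +0.0110 +0.0549 +0.0000 +0.0549]
  T[4,:] = [+0.0633 -0.0506 -0.0380 -0.0253 +0.0000]
|λ(T)| sorted: 0.1768, 0.1125, 0.0818, 0.0253, 0.0078.
ρ(T) = max|λ| = 0.1768; 0.1768 < 1, so it converges for any x₀.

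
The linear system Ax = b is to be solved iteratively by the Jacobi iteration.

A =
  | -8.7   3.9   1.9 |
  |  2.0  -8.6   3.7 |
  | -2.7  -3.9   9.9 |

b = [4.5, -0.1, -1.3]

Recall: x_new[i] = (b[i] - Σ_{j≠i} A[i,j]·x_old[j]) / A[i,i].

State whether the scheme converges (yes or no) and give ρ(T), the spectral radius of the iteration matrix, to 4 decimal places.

yes, ρ = 0.6652

Write A = D+L+U with D = diag(-8.7, -8.6, 9.9).
T_J = -D⁻¹(L+U): T[1,2] = -(3.7)/(-8.6) = +0.4302; T[1,1] = 0.
  T[0,:] = [+0.0000  +0.4483  +0.2184]
  T[1,:] = [+0.2326  +0.0000  +0.4302]
  T[2,:] = [+0.2727  +0.3939  +0.0000]
|roots of det(T-λI)|: 0.6652, 0.3708, 0.2944.
ρ(T) = max|λ| = 0.6652; 0.6652 < 1: convergent.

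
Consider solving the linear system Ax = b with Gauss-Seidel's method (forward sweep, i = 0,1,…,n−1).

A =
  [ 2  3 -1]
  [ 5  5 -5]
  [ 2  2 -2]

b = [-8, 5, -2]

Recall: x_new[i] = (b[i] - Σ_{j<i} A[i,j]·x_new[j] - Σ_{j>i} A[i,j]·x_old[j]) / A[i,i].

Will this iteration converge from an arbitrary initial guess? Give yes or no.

no

Diagonal D = diag(2, 5, -2); L, U strict lower/upper.
Gauss-Seidel: T = -(D+L)⁻¹U, row 0 first, T[0,2] = -(-1)/(2) = +0.5000; later rows by forward substitution.
  T[0,:] = [+0.0000  -1.5000  +0.5000]
  T[1,:] = [+0.0000  +1.5000  +0.5000]
  T[2,:] = [+0.0000  -0.0000  +1.0000]
|eigenvalues of T|: 1.5000, 1.0000, 0.0000.
ρ = 1.5000; 1.5000 > 1 ⇒ diverges.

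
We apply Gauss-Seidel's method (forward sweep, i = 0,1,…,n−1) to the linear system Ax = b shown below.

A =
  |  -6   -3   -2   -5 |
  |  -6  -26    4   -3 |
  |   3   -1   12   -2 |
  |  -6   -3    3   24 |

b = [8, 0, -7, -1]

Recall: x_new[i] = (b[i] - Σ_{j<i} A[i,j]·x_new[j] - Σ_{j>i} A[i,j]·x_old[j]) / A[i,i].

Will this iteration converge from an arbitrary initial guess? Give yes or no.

Let D = diag(-6, -26, 12, 24); L, U the strict triangles.
Gauss-Seidel: T = -(D+L)⁻¹U, row 0 first, T[0,3] = -(-5)/(-6) = -0.8333; later rows by forward substitution.
  T[0,:] = [+0.0000, -0.5000, -0.3333, -0.8333]
  T[1,:] = [+0.0000, +0.1154, +0.2308, +0.0769]
  T[2,:] = [+0.0000, +0.1346, +0.1026, +0.3814]
  T[3,:] = [+0.0000, -0.1274, -0.0673, -0.2464]
eigenvalue magnitudes: 0.2401, 0.1155, 0.1155, 0.0000.
ρ = 0.2401; 0.2401 < 1: convergent.

yes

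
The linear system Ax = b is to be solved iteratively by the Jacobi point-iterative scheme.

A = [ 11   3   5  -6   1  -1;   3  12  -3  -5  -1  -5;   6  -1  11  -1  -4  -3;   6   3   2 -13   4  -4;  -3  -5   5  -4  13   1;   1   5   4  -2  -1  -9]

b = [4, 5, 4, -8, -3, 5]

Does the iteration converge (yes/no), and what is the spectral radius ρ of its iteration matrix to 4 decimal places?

Split A = D + L + U, D = diag(11, 12, 11, -13, 13, -9).
Jacobi T = -D⁻¹(L+U): T[4,0] = -(-3)/(13) = +0.2308; T[4,4] = 0.
  T[0,:] = [+0.0000  -0.2727  -0.4545  +0.5455  -0.0909  +0.0909]
  T[1,:] = [-0.2500  +0.0000  +0.2500  +0.4167  +0.0833  +0.4167]
  T[2,:] = [-0.5455  +0.0909  +0.0000  +0.0909  +0.3636  +0.2727]
  T[3,:] = [+0.4615  +0.2308  +0.1538  +0.0000  +0.3077  -0.3077]
  T[4,:] = [+0.2308  +0.3846  -0.3846  +0.3077  +0.0000  -0.0769]
  T[5,:] = [+0.1111  +0.5556  +0.4444  -0.2222  -0.1111  +0.0000]
|λ(T)| sorted: 1.1238, 0.7471, 0.7471, 0.3419, 0.3419, 0.0789.
spectral radius ρ = 1.1238; 1.1238 > 1, so it fails to converge.

no, ρ = 1.1238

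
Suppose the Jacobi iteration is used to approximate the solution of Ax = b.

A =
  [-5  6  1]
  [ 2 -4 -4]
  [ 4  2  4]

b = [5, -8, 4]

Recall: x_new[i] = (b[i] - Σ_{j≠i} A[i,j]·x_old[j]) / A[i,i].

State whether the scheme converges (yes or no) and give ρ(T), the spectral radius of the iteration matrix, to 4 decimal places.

Write A = D+L+U with D = diag(-5, -4, 4).
T_J = -D⁻¹(L+U): T[1,2] = -(-4)/(-4) = -1.0000; T[1,1] = 0.
  T[0,:] = [+0.0000, +1.2000, +0.2000]
  T[1,:] = [+0.5000, +0.0000, -1.0000]
  T[2,:] = [-1.0000, -0.5000, +0.0000]
eigenvalue magnitudes: 1.3287, 0.9303, 0.9303.
ρ(T) = max|λ| = 1.3287; 1.3287 > 1, so it fails to converge.

no, ρ = 1.3287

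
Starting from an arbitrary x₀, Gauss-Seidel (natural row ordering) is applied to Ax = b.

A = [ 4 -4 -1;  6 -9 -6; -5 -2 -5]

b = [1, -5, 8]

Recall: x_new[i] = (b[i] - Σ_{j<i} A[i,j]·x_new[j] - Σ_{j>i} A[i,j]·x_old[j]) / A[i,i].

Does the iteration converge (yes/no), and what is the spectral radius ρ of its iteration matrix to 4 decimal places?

no, ρ = 1.1811

Let D = diag(4, -9, -5); L, U the strict triangles.
T_GS = -(D+L)⁻¹U: row 0 first, T[0,2] = -(-1)/(4) = +0.2500; later rows by forward substitution.
  T[0,:] = [+0.0000, +1.0000, +0.2500]
  T[1,:] = [+0.0000, +0.6667, -0.5000]
  T[2,:] = [+0.0000, -1.2667, -0.0500]
|λ(T)| sorted: 1.1811, 0.5644, 0.0000.
ρ(T) = max|λ| = 1.1811; 1.1811 > 1 ⇒ diverges.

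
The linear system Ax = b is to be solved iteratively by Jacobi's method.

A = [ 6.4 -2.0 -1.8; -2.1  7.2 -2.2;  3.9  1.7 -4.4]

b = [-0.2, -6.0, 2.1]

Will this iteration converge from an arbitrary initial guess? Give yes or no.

yes

Write A = D+L+U with D = diag(6.4, 7.2, -4.4).
Jacobi T = -D⁻¹(L+U): T[0,2] = -(-1.8)/(6.4) = +0.2812; T[0,0] = 0.
  T[0,:] = [+0.0000, +0.3125, +0.2812]
  T[1,:] = [+0.2917, +0.0000, +0.3056]
  T[2,:] = [+0.8864, +0.3864, +0.0000]
moduli |λ_i(T)| = 0.7796, 0.4418, 0.3378.
ρ(T) = max|λ| = 0.7796; 0.7796 < 1: convergent.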